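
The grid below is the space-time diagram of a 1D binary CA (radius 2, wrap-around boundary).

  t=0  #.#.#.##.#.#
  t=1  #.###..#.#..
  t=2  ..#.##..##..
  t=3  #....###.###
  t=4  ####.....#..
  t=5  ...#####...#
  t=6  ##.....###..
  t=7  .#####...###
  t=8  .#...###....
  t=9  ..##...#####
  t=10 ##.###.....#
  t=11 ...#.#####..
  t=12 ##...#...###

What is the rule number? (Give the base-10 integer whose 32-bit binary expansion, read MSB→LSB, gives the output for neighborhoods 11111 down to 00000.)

  #####|.  b31=0 t=5,i=5
  ####.|.  b30=0 t=3,i=11
  ###.#|.  b29=0 t=3,i=7
  ###..|#  b28=1 t=1,i=4
  ##.##|.  b27=0 t=3,i=8
  ##.#.|.  b26=0 t=0,i=1
  ##..#|#  b25=1 t=1,i=5
  ##...|#  b24=1 t=2,i=10
  #.###|#  b23=1 t=1,i=2
  #.##.|.  b22=0 t=0,i=6
  #.#.#|#  b21=1 t=0,i=2
  #.#..|#  b20=1 t=1,i=9
  #..##|#  b19=1 t=2,i=7
  #..#.|.  b18=0 t=1,i=6
  #...#|#  b17=1 t=5,i=1
  #....|#  b16=1 t=2,i=11
  .####|.  b15=0 t=3,i=10
  .###.|.  b14=0 t=1,i=3
  .##.#|#  b13=1 t=0,i=0
  .##..|#  b12=1 t=2,i=5
  .#.##|.  b11=0 t=0,i=5
  .#.#.|#  b10=1 t=0,i=3
  .#..#|.  b9=0 t=1,i=10
  .#...|#  b8=1 t=5,i=0
  ..###|.  b7=0 t=3,i=5
  ..##.|.  b6=0 t=2,i=8
  ..#.#|.  b5=0 t=1,i=0
  ..#..|.  b4=0 t=4,i=9
  ...##|.  b3=0 t=3,i=4
  ...#.|.  b2=0 t=2,i=1
  ....#|#  b1=1 t=2,i=0
  .....|#  b0=1 t=4,i=6
  bits 00010011101110110011010100000011 = 331035907

331035907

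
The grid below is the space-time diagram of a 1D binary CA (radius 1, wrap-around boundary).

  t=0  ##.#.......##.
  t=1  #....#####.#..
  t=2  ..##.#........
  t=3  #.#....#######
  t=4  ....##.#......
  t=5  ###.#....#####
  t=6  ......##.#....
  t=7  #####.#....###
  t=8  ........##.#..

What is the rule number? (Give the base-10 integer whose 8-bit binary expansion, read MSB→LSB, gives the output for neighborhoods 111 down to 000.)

  [7] ### => .  t=1,i=6
  [6] ##. => .  t=0,i=1
  [5] #.# => .  t=0,i=2
  [4] #.. => .  t=0,i=4
  [3] .## => #  t=0,i=0
  [2] .#. => .  t=0,i=3
  [1] ..# => .  t=0,i=10
  [0] ... => #  t=0,i=5
  bits 00001001 = 9

9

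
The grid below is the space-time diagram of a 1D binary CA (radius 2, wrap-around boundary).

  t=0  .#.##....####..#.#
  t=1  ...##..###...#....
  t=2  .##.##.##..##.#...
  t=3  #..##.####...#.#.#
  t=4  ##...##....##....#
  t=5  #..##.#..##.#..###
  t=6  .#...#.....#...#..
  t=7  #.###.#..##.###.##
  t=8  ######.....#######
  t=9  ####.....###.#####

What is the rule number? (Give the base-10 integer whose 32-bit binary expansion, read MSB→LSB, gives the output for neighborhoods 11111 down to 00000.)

2931970446

  nb #####: next=#  (t=8,i=0, bit31=1)
  nb ####.: next=.  (t=0,i=11, bit30=0)
  nb ###.#: next=#  (t=7,i=0, bit29=1)
  nb ###..: next=.  (t=0,i=12, bit28=0)
  nb ##.##: next=#  (t=2,i=3, bit27=1)
  nb ##.#.: next=#  (t=2,i=13, bit26=1)
  nb ##..#: next=#  (t=0,i=13, bit25=1)
  nb ##...: next=.  (t=0,i=5, bit24=0)
  nb #.###: next=#  (t=3,i=6, bit23=1)
  nb #.##.: next=#  (t=0,i=3, bit22=1)
  nb #.#.#: next=.  (t=0,i=1, bit21=0)
  nb #.#..: next=.  (t=2,i=14, bit20=0)
  nb #..##: next=.  (t=1,i=6, bit19=0)
  nb #..#.: next=.  (t=0,i=14, bit18=0)
  nb #...#: next=#  (t=1,i=11, bit17=1)
  nb #....: next=.  (t=0,i=6, bit16=0)
  nb .####: next=.  (t=0,i=10, bit15=0)
  nb .###.: next=#  (t=1,i=8, bit14=1)
  nb .##.#: next=.  (t=2,i=2, bit13=0)
  nb .##..: next=#  (t=0,i=4, bit12=1)
  nb .#.##: next=.  (t=0,i=2, bit11=0)
  nb .#.#.: next=.  (t=0,i=0, bit10=0)
  nb .#..#: next=.  (t=5,i=7, bit9=0)
  nb .#...: next=#  (t=1,i=14, bit8=1)
  nb ..###: next=#  (t=0,i=9, bit7=1)
  nb ..##.: next=.  (t=1,i=3, bit6=0)
  nb ..#.#: next=.  (t=0,i=15, bit5=0)
  nb ..#..: next=.  (t=1,i=13, bit4=0)
  nb ...##: next=#  (t=0,i=8, bit3=1)
  nb ...#.: next=#  (t=1,i=12, bit2=1)
  nb ....#: next=#  (t=0,i=7, bit1=1)
  nb .....: next=.  (t=1,i=0, bit0=0)
  bits 10101110110000100101000110001110 = 2931970446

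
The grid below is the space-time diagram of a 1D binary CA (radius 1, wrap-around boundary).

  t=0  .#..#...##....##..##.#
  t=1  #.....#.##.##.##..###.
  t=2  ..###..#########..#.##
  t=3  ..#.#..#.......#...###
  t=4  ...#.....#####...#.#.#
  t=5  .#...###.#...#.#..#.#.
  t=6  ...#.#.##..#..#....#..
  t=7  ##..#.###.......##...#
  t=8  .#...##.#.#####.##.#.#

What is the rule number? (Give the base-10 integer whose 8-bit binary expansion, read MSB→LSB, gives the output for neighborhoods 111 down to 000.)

105

  ###|.  b7=0 t=1,i=19
  ##.|#  b6=1 t=0,i=9
  #.#|#  b5=1 t=0,i=0
  #..|.  b4=0 t=0,i=2
  .##|#  b3=1 t=0,i=8
  .#.|.  b2=0 t=0,i=1
  ..#|.  b1=0 t=0,i=3
  ...|#  b0=1 t=0,i=6
  bits 01101001 = 105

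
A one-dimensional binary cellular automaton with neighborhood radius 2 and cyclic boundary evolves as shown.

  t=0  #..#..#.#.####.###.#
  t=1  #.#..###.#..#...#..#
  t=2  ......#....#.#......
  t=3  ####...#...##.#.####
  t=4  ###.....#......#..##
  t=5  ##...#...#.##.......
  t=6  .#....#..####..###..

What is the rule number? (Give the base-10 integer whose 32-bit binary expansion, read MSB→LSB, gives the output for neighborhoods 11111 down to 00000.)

  nb #####: next=#  (t=3,i=0, bit31=1)
  nb ####.: next=#  (t=0,i=12, bit30=1)
  nb ###.#: next=.  (t=0,i=13, bit29=0)
  nb ###..: next=.  (t=3,i=3, bit28=0)
  nb ##.##: next=.  (t=0,i=14, bit27=0)
  nb ##.#.: next=.  (t=1,i=1, bit26=0)
  nb ##..#: next=.  (t=0,i=1, bit25=0)
  nb ##...: next=.  (t=3,i=4, bit24=0)
  nb #.###: next=.  (t=0,i=10, bit23=0)
  nb #.##.: next=#  (t=0,i=19, bit22=1)
  nb #.#.#: next=.  (t=0,i=8, bit21=0)
  nb #.#..: next=.  (t=1,i=2, bit20=0)
  nb #..##: next=.  (t=1,i=4, bit19=0)
  nb #..#.: next=#  (t=0,i=2, bit18=1)
  nb #...#: next=.  (t=1,i=14, bit17=0)
  nb #....: next=.  (t=2,i=8, bit16=0)
  nb .####: next=.  (t=0,i=11, bit15=0)
  nb .###.: next=#  (t=0,i=16, bit14=1)
  nb .##.#: next=.  (t=1,i=0, bit13=0)
  nb .##..: next=#  (t=0,i=0, bit12=1)
  nb .#.##: next=#  (t=0,i=9, bit11=1)
  nb .#.#.: next=#  (t=0,i=7, bit10=1)
  nb .#..#: next=.  (t=0,i=4, bit9=0)
  nb .#...: next=#  (t=1,i=13, bit8=1)
  nb ..###: next=.  (t=1,i=5, bit7=0)
  nb ..##.: next=.  (t=1,i=19, bit6=0)
  nb ..#.#: next=#  (t=0,i=6, bit5=1)
  nb ..#..: next=.  (t=0,i=3, bit4=0)
  nb ...##: next=.  (t=3,i=10, bit3=0)
  nb ...#.: next=.  (t=1,i=15, bit2=0)
  nb ....#: next=.  (t=2,i=4, bit1=0)
  nb .....: next=#  (t=2,i=0, bit0=1)
  bits 11000000010001000101110100100001 = 3225705761

3225705761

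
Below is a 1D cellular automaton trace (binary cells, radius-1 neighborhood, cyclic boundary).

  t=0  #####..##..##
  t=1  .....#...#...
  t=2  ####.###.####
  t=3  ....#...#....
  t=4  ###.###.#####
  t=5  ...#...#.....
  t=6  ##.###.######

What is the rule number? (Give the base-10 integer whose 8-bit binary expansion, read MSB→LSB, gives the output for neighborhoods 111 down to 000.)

  nb ###: next=.  (t=0,i=0, bit7=0)
  nb ##.: next=.  (t=0,i=4, bit6=0)
  nb #.#: next=#  (t=2,i=4, bit5=1)
  nb #..: next=#  (t=0,i=5, bit4=1)
  nb .##: next=.  (t=0,i=7, bit3=0)
  nb .#.: next=#  (t=1,i=5, bit2=1)
  nb ..#: next=.  (t=0,i=6, bit1=0)
  nb ...: next=#  (t=1,i=0, bit0=1)
  bits 00110101 = 53

53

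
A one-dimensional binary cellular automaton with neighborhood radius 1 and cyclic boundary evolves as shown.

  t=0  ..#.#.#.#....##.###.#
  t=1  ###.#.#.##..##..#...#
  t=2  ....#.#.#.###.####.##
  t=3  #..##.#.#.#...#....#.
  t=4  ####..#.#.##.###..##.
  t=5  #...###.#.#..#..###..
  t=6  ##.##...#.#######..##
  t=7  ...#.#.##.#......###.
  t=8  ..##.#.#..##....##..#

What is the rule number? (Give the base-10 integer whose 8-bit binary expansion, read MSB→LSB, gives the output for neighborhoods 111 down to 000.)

  [7] ### => .  t=0,i=17
  [6] ##. => .  t=0,i=14
  [5] #.# => .  t=0,i=3
  [4] #.. => #  t=0,i=0
  [3] .## => #  t=0,i=13
  [2] .#. => #  t=0,i=2
  [1] ..# => #  t=0,i=1
  [0] ... => .  t=0,i=10
  bits 00011110 = 30

30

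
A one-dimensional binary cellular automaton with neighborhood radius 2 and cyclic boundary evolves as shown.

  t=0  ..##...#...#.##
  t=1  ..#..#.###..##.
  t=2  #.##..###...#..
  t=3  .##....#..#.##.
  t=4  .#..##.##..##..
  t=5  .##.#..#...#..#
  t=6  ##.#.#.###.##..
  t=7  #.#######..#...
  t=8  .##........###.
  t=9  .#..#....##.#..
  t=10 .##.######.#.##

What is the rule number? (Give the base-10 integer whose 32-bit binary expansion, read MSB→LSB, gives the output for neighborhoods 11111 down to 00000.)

  [31] ##### => .  t=7,i=4
  [30] ####. => .  t=7,i=7
  [29] ###.# => .  t=6,i=9
  [28] ###.. => .  t=1,i=9
  [27] ##.## => .  t=4,i=6
  [26] ##.#. => #  t=5,i=3
  [25] ##..# => .  t=0,i=0
  [24] ##... => .  t=0,i=4
  [23] #.### => #  t=1,i=7
  [22] #.##. => #  t=0,i=13
  [21] #.#.# => #  t=6,i=3
  [20] #.#.. => .  t=5,i=4
  [19] #..## => .  t=0,i=1
  [18] #..#. => .  t=1,i=4
  [17] #...# => #  t=0,i=5
  [16] #.... => #  t=3,i=4
  [15] .#### => .  t=7,i=3
  [14] .###. => #  t=1,i=8
  [13] .##.# => .  t=4,i=5
  [12] .##.. => .  t=0,i=3
  [11] .#.## => #  t=0,i=12
  [10] .#.#. => #  t=6,i=4
  [9] .#..# => #  t=1,i=3
  [8] .#... => #  t=0,i=8
  [7] ..### => .  t=2,i=6
  [6] ..##. => #  t=0,i=2
  [5] ..#.# => .  t=0,i=11
  [4] ..#.. => #  t=0,i=7
  [3] ...## => #  t=8,i=10
  [2] ...#. => .  t=0,i=6
  [1] ....# => #  t=3,i=5
  [0] ..... => .  t=8,i=5
  bits 00000100111000110100111101011010 = 82005850

82005850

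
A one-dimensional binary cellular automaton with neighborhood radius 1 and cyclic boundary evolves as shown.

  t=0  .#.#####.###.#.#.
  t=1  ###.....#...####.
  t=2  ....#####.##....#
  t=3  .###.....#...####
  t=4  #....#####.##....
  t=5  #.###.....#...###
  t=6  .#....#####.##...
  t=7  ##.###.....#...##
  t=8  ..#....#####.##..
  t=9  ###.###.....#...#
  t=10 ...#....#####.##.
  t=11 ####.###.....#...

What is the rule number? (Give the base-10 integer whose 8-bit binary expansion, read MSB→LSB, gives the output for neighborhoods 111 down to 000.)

39

  [7] ### => .  t=0,i=4
  [6] ##. => .  t=0,i=7
  [5] #.# => #  t=0,i=2
  [4] #.. => .  t=0,i=16
  [3] .## => .  t=0,i=3
  [2] .#. => #  t=0,i=1
  [1] ..# => #  t=0,i=0
  [0] ... => #  t=1,i=4
  bits 00100111 = 39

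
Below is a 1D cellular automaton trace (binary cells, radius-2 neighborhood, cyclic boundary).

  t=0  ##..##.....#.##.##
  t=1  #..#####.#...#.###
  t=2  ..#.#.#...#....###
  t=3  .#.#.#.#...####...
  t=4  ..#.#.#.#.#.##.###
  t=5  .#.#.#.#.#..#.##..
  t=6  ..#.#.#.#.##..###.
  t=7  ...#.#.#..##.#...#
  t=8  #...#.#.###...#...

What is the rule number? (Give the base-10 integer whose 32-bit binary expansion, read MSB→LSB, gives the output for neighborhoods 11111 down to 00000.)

  #####|.  b31=0 t=1,i=5
  ####.|#  b30=1 t=0,i=0
  ###.#|.  b29=0 t=1,i=7
  ###..|.  b28=0 t=0,i=1
  ##.##|#  b27=1 t=0,i=15
  ##.#.|.  b26=0 t=1,i=8
  ##..#|.  b25=0 t=0,i=2
  ##...|#  b24=1 t=0,i=6
  #.###|#  b23=1 t=0,i=16
  #.##.|#  b22=1 t=0,i=13
  #.#.#|.  b21=0 t=2,i=4
  #.#..|.  b20=0 t=1,i=9
  #..##|#  b19=1 t=0,i=3
  #..#.|#  b18=1 t=2,i=1
  #...#|.  b17=0 t=1,i=11
  #....|#  b16=1 t=0,i=7
  .####|#  b15=1 t=0,i=17
  .###.|.  b14=0 t=2,i=16
  .##.#|.  b13=0 t=0,i=14
  .##..|#  b12=1 t=0,i=5
  .#.##|.  b11=0 t=0,i=12
  .#.#.|#  b10=1 t=2,i=3
  .#..#|#  b9=1 t=5,i=10
  .#...|#  b8=1 t=1,i=10
  ..###|.  b7=0 t=1,i=3
  ..##.|#  b6=1 t=0,i=4
  ..#.#|.  b5=0 t=0,i=11
  ..#..|.  b4=0 t=2,i=10
  ...##|#  b3=1 t=2,i=14
  ...#.|.  b2=0 t=0,i=10
  ....#|#  b1=1 t=0,i=9
  .....|.  b0=0 t=0,i=8
  bits 01001001110011011001011101001010 = 1238210378

1238210378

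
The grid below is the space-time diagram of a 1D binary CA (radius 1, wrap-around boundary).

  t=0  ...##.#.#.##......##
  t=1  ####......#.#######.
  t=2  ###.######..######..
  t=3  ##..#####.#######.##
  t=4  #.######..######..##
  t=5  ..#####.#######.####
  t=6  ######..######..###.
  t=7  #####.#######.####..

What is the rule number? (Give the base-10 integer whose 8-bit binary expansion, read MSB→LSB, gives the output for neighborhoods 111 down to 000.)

155

  ###|#  b7=1 t=1,i=1
  ##.|.  b6=0 t=0,i=4
  #.#|.  b5=0 t=0,i=5
  #..|#  b4=1 t=0,i=0
  .##|#  b3=1 t=0,i=3
  .#.|.  b2=0 t=0,i=6
  ..#|#  b1=1 t=0,i=2
  ...|#  b0=1 t=0,i=1
  bits 10011011 = 155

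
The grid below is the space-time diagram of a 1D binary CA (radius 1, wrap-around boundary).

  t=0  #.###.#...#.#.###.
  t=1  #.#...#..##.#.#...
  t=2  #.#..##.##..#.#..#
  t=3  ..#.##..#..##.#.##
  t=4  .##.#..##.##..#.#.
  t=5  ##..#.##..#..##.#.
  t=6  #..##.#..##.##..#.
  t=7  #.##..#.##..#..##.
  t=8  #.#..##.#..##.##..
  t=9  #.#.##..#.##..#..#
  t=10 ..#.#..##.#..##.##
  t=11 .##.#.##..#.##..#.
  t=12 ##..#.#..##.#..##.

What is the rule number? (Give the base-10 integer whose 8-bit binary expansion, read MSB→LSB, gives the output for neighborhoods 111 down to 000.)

14

  [7] ### => .  t=0,i=3
  [6] ##. => .  t=0,i=4
  [5] #.# => .  t=0,i=1
  [4] #.. => .  t=0,i=7
  [3] .## => #  t=0,i=2
  [2] .#. => #  t=0,i=0
  [1] ..# => #  t=0,i=9
  [0] ... => .  t=0,i=8
  bits 00001110 = 14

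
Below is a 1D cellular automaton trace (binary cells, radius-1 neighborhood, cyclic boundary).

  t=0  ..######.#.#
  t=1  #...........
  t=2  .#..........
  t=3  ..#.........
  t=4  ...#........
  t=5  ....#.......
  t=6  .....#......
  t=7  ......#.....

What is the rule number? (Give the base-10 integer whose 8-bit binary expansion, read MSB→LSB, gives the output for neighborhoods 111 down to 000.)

16

  ### -> .   bit 7 = 0  t=0,i=3
  ##. -> .   bit 6 = 0  t=0,i=7
  #.# -> .   bit 5 = 0  t=0,i=8
  #.. -> #   bit 4 = 1  t=0,i=0
  .## -> .   bit 3 = 0  t=0,i=2
  .#. -> .   bit 2 = 0  t=0,i=9
  ..# -> .   bit 1 = 0  t=0,i=1
  ... -> .   bit 0 = 0  t=1,i=2
  bits 00010000 = 16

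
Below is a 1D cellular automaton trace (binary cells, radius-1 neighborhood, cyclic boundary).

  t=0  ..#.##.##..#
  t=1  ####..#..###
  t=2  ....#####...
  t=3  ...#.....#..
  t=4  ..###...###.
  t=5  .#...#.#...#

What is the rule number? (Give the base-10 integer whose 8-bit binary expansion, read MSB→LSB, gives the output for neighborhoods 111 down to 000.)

  ### -> .   bit 7 = 0  t=1,i=0
  ##. -> .   bit 6 = 0  t=0,i=5
  #.# -> #   bit 5 = 1  t=0,i=3
  #.. -> #   bit 4 = 1  t=0,i=0
  .## -> .   bit 3 = 0  t=0,i=4
  .#. -> #   bit 2 = 1  t=0,i=2
  ..# -> #   bit 1 = 1  t=0,i=1
  ... -> .   bit 0 = 0  t=2,i=0
  bits 00110110 = 54

54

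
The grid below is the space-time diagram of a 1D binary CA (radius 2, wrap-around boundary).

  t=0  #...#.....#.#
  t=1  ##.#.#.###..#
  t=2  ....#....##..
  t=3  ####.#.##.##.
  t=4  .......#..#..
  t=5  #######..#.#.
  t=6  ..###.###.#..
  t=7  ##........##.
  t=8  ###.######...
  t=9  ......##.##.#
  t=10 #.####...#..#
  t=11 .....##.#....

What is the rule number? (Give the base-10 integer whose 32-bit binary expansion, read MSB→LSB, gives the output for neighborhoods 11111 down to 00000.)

  nb #####: next=#  (t=5,i=2, bit31=1)
  nb ####.: next=.  (t=3,i=2, bit30=0)
  nb ###.#: next=.  (t=1,i=1, bit29=0)
  nb ###..: next=#  (t=1,i=9, bit28=1)
  nb ##.##: next=.  (t=3,i=9, bit27=0)
  nb ##.#.: next=.  (t=1,i=2, bit26=0)
  nb ##..#: next=#  (t=1,i=10, bit25=1)
  nb ##...: next=#  (t=0,i=1, bit24=1)
  nb #.###: next=.  (t=1,i=7, bit23=0)
  nb #.##.: next=#  (t=0,i=12, bit22=1)
  nb #.#.#: next=.  (t=1,i=3, bit21=0)
  nb #.#..: next=#  (t=6,i=10, bit20=1)
  nb #..##: next=.  (t=1,i=11, bit19=0)
  nb #..#.: next=#  (t=4,i=9, bit18=1)
  nb #...#: next=.  (t=0,i=2, bit17=0)
  nb #....: next=.  (t=0,i=6, bit16=0)
  nb .####: next=.  (t=3,i=1, bit15=0)
  nb .###.: next=.  (t=1,i=0, bit14=0)
  nb .##.#: next=.  (t=3,i=8, bit13=0)
  nb .##..: next=#  (t=0,i=0, bit12=1)
  nb .#.##: next=.  (t=0,i=11, bit11=0)
  nb .#.#.: next=#  (t=1,i=4, bit10=1)
  nb .#..#: next=.  (t=4,i=8, bit9=0)
  nb .#...: next=#  (t=0,i=5, bit8=1)
  nb ..###: next=.  (t=1,i=12, bit7=0)
  nb ..##.: next=.  (t=2,i=9, bit6=0)
  nb ..#.#: next=.  (t=0,i=10, bit5=0)
  nb ..#..: next=.  (t=0,i=4, bit4=0)
  nb ...##: next=#  (t=2,i=8, bit3=1)
  nb ...#.: next=#  (t=0,i=3, bit2=1)
  nb ....#: next=#  (t=0,i=8, bit1=1)
  nb .....: next=#  (t=0,i=7, bit0=1)
  bits 10010011010101000001010100001111 = 2471761167

2471761167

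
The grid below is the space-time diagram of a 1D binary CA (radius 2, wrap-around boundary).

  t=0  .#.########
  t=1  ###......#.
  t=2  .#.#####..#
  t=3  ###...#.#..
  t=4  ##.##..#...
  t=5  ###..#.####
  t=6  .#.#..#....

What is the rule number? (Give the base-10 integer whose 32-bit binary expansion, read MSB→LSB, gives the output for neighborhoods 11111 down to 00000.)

  [31] ##### => .  t=0,i=5
  [30] ####. => #  t=0,i=9
  [29] ###.# => .  t=0,i=10
  [28] ###.. => .  t=1,i=2
  [27] ##.## => #  t=4,i=2
  [26] ##.#. => #  t=0,i=0
  [25] ##..# => #  t=2,i=8
  [24] ##... => #  t=1,i=3
  [23] #.### => .  t=0,i=3
  [22] #.##. => .  t=4,i=3
  [21] #.#.# => #  t=0,i=1
  [20] #.#.. => .  t=3,i=8
  [19] #..## => .  t=3,i=10
  [18] #..#. => .  t=2,i=9
  [17] #...# => #  t=3,i=4
  [16] #.... => #  t=1,i=4
  [15] .#### => .  t=0,i=4
  [14] .###. => #  t=1,i=1
  [13] .##.# => #  t=4,i=1
  [12] .##.. => .  t=4,i=4
  [11] .#.## => #  t=0,i=2
  [10] .#.#. => #  t=2,i=0
  [9] .#..# => .  t=3,i=9
  [8] .#... => #  t=4,i=8
  [7] ..### => #  t=3,i=0
  [6] ..##. => #  t=4,i=0
  [5] ..#.# => .  t=1,i=9
  [4] ..#.. => #  t=4,i=7
  [3] ...## => #  t=4,i=10
  [2] ...#. => .  t=1,i=8
  [1] ....# => #  t=1,i=7
  [0] ..... => #  t=1,i=5
  bits 01001111001000110110110111011011 = 1327721947

1327721947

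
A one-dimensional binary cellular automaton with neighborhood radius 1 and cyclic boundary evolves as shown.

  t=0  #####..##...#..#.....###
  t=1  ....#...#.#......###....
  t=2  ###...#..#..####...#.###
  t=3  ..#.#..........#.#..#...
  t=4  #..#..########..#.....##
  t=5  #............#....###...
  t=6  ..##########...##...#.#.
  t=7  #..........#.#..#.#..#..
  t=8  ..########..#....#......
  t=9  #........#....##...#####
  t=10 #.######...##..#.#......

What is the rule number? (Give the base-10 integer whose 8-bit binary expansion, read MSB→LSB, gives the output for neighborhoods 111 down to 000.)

  ### -> .   bit 7 = 0  t=0,i=0
  ##. -> #   bit 6 = 1  t=0,i=4
  #.# -> #   bit 5 = 1  t=1,i=9
  #.. -> .   bit 4 = 0  t=0,i=5
  .## -> .   bit 3 = 0  t=0,i=7
  .#. -> .   bit 2 = 0  t=0,i=12
  ..# -> .   bit 1 = 0  t=0,i=6
  ... -> #   bit 0 = 1  t=0,i=10
  bits 01100001 = 97

97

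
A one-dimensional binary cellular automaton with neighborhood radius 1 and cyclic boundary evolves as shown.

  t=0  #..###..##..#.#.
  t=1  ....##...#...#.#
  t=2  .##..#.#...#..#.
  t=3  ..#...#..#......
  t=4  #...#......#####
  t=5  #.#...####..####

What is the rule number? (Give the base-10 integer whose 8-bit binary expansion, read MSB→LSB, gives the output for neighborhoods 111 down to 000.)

225

  nb ###: next=#  (t=0,i=4, bit7=1)
  nb ##.: next=#  (t=0,i=5, bit6=1)
  nb #.#: next=#  (t=0,i=13, bit5=1)
  nb #..: next=.  (t=0,i=1, bit4=0)
  nb .##: next=.  (t=0,i=3, bit3=0)
  nb .#.: next=.  (t=0,i=0, bit2=0)
  nb ..#: next=.  (t=0,i=2, bit1=0)
  nb ...: next=#  (t=1,i=1, bit0=1)
  bits 11100001 = 225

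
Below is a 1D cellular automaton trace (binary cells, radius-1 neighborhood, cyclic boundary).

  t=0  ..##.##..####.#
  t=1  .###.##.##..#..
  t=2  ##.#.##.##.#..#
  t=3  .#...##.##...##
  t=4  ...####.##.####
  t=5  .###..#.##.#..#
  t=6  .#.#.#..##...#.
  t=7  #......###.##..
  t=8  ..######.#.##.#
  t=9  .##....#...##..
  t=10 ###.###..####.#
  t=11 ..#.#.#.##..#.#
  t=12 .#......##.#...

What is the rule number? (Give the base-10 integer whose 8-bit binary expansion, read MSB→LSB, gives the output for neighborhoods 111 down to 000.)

75

  [7] ### => .  t=0,i=10
  [6] ##. => #  t=0,i=3
  [5] #.# => .  t=0,i=4
  [4] #.. => .  t=0,i=0
  [3] .## => #  t=0,i=2
  [2] .#. => .  t=0,i=14
  [1] ..# => #  t=0,i=1
  [0] ... => #  t=1,i=14
  bits 01001011 = 75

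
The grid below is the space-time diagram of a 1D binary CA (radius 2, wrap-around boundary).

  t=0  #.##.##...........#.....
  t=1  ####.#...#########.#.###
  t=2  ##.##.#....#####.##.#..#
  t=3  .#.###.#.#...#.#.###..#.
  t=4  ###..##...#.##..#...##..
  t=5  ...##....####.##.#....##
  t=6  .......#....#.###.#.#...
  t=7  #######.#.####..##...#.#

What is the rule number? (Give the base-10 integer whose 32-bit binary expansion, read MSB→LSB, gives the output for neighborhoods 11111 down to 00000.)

2790009127

  [31] ##### => #  t=1,i=0
  [30] ####. => .  t=1,i=2
  [29] ###.# => #  t=1,i=3
  [28] ###.. => .  t=3,i=19
  [27] ##.## => .  t=0,i=4
  [26] ##.#. => #  t=1,i=4
  [25] ##..# => #  t=3,i=20
  [24] ##... => .  t=0,i=7
  [23] #.### => .  t=1,i=21
  [22] #.##. => #  t=0,i=2
  [21] #.#.# => .  t=1,i=19
  [20] #.#.. => .  t=1,i=5
  [19] #..## => #  t=2,i=22
  [18] #..#. => #  t=3,i=0
  [17] #...# => .  t=1,i=7
  [16] #.... => .  t=0,i=8
  [15] .#### => .  t=1,i=10
  [14] .###. => .  t=2,i=0
  [13] .##.# => #  t=0,i=3
  [12] .##.. => .  t=0,i=6
  [11] .#.## => #  t=0,i=1
  [10] .#.#. => .  t=3,i=8
  [9] .#..# => .  t=2,i=21
  [8] .#... => #  t=0,i=19
  [7] ..### => .  t=1,i=9
  [6] ..##. => .  t=4,i=5
  [5] ..#.# => #  t=0,i=0
  [4] ..#.. => .  t=0,i=18
  [3] ...## => .  t=1,i=8
  [2] ...#. => #  t=0,i=17
  [1] ....# => #  t=0,i=16
  [0] ..... => #  t=0,i=9
  bits 10100110010011000010100100100111 = 2790009127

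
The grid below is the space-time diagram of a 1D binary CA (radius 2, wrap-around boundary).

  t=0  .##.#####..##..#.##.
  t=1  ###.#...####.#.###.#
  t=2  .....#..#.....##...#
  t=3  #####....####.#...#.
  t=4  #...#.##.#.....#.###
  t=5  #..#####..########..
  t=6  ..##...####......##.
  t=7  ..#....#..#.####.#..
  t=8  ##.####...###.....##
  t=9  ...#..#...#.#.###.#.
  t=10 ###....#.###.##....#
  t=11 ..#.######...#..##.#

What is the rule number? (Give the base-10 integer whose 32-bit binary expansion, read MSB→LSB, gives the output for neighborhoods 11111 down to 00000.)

  #####|.  b31=0 t=0,i=6
  ####.|.  b30=0 t=0,i=7
  ###.#|.  b29=0 t=1,i=2
  ###..|#  b28=1 t=0,i=8
  ##.##|.  b27=0 t=0,i=3
  ##.#.|.  b26=0 t=1,i=3
  ##..#|#  b25=1 t=0,i=9
  ##...|.  b24=0 t=2,i=16
  #.###|#  b23=1 t=0,i=4
  #.##.|#  b22=1 t=0,i=17
  #.#.#|.  b21=0 t=1,i=13
  #.#..|.  b20=0 t=1,i=4
  #..##|#  b19=1 t=0,i=0
  #..#.|.  b18=0 t=0,i=14
  #...#|.  b17=0 t=1,i=6
  #....|#  b16=1 t=2,i=1
  .####|.  b15=0 t=0,i=5
  .###.|.  b14=0 t=1,i=16
  .##.#|#  b13=1 t=0,i=2
  .##..|.  b12=0 t=0,i=12
  .#.##|#  b11=1 t=0,i=16
  .#.#.|#  b10=1 t=9,i=11
  .#..#|.  b9=0 t=2,i=6
  .#...|#  b8=1 t=1,i=5
  ..###|#  b7=1 t=1,i=8
  ..##.|#  b6=1 t=0,i=1
  ..#.#|#  b5=1 t=0,i=15
  ..#..|.  b4=0 t=2,i=5
  ...##|.  b3=0 t=1,i=7
  ...#.|#  b2=1 t=2,i=4
  ....#|#  b1=1 t=2,i=3
  .....|#  b0=1 t=2,i=2
  bits 00010010110010010010110111100111 = 315174375

315174375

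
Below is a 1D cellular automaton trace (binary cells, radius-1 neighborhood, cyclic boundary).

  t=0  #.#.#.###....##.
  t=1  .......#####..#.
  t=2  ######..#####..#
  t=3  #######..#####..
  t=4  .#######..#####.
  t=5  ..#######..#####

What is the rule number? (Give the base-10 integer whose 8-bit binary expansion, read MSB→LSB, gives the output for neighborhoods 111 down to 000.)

  ###|#  b7=1 t=0,i=7
  ##.|#  b6=1 t=0,i=8
  #.#|.  b5=0 t=0,i=1
  #..|#  b4=1 t=0,i=9
  .##|.  b3=0 t=0,i=6
  .#.|.  b2=0 t=0,i=0
  ..#|.  b1=0 t=0,i=12
  ...|#  b0=1 t=0,i=10
  bits 11010001 = 209

209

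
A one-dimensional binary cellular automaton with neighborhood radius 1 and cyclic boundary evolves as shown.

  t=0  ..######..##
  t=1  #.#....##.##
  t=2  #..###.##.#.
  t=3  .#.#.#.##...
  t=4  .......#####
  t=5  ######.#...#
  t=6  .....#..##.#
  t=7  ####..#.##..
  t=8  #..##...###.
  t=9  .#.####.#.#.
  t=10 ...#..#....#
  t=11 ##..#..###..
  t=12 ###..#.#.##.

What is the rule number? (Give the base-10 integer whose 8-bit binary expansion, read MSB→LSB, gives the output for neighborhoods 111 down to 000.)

  [7] ### => .  t=0,i=3
  [6] ##. => #  t=0,i=7
  [5] #.# => .  t=1,i=1
  [4] #.. => #  t=0,i=0
  [3] .## => #  t=0,i=2
  [2] .#. => .  t=1,i=2
  [1] ..# => .  t=0,i=1
  [0] ... => #  t=1,i=4
  bits 01011001 = 89

89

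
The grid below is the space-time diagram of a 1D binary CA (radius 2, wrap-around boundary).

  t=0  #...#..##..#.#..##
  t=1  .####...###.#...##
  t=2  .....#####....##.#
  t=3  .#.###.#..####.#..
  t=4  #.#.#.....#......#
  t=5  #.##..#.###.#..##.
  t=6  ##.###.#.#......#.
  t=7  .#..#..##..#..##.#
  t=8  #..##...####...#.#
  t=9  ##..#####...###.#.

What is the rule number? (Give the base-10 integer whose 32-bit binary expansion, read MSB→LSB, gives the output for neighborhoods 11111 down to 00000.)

  nb #####: next=#  (t=2,i=7, bit31=1)
  nb ####.: next=.  (t=1,i=3, bit30=0)
  nb ###.#: next=.  (t=1,i=10, bit29=0)
  nb ###..: next=.  (t=0,i=0, bit28=0)
  nb ##.##: next=.  (t=1,i=0, bit27=0)
  nb ##.#.: next=.  (t=1,i=11, bit26=0)
  nb ##..#: next=#  (t=0,i=9, bit25=1)
  nb ##...: next=#  (t=0,i=1, bit24=1)
  nb #.###: next=.  (t=1,i=1, bit23=0)
  nb #.##.: next=.  (t=5,i=2, bit22=0)
  nb #.#.#: next=#  (t=4,i=2, bit21=1)
  nb #.#..: next=.  (t=0,i=13, bit20=0)
  nb #..##: next=.  (t=0,i=6, bit19=0)
  nb #..#.: next=#  (t=0,i=10, bit18=1)
  nb #...#: next=#  (t=0,i=2, bit17=1)
  nb #....: next=#  (t=2,i=1, bit16=1)
  nb .####: next=.  (t=1,i=2, bit15=0)
  nb .###.: next=#  (t=0,i=17, bit14=1)
  nb .##.#: next=#  (t=1,i=17, bit13=1)
  nb .##..: next=#  (t=0,i=8, bit12=1)
  nb .#.##: next=#  (t=3,i=2, bit11=1)
  nb .#.#.: next=#  (t=0,i=12, bit10=1)
  nb .#..#: next=.  (t=0,i=5, bit9=0)
  nb .#...: next=.  (t=1,i=13, bit8=0)
  nb ..###: next=#  (t=0,i=16, bit7=1)
  nb ..##.: next=.  (t=0,i=7, bit6=0)
  nb ..#.#: next=.  (t=0,i=11, bit5=0)
  nb ..#..: next=#  (t=0,i=4, bit4=1)
  nb ...##: next=#  (t=1,i=7, bit3=1)
  nb ...#.: next=#  (t=0,i=3, bit2=1)
  nb ....#: next=#  (t=2,i=3, bit1=1)
  nb .....: next=.  (t=2,i=2, bit0=0)
  bits 10000011001001110111110010011110 = 2200403102

2200403102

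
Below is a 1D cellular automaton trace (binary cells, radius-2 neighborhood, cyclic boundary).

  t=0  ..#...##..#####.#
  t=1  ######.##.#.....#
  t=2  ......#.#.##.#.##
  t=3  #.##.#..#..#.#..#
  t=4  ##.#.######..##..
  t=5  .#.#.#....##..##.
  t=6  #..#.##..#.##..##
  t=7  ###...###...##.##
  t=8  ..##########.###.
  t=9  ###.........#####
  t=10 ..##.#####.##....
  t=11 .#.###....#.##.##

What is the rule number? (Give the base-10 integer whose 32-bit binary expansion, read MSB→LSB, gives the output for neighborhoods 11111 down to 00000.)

  ##### -> .   bit 31 = 0  t=0,i=12
  ####. -> .   bit 30 = 0  t=0,i=13
  ###.# -> .   bit 29 = 0  t=0,i=14
  ###.. -> #   bit 28 = 1  t=4,i=10
  ##.## -> #   bit 27 = 1  t=1,i=6
  ##.#. -> .   bit 26 = 0  t=0,i=15
  ##..# -> #   bit 25 = 1  t=0,i=8
  ##... -> #   bit 24 = 1  t=2,i=0
  #.### -> #   bit 23 = 1  t=4,i=5
  #.##. -> .   bit 22 = 0  t=1,i=7
  #.#.# -> #   bit 21 = 1  t=2,i=8
  #.#.. -> #   bit 20 = 1  t=0,i=16
  #..## -> .   bit 19 = 0  t=0,i=9
  #..#. -> #   bit 18 = 1  t=0,i=1
  #...# -> #   bit 17 = 1  t=0,i=4
  #.... -> .   bit 16 = 0  t=1,i=12
  .#### -> .   bit 15 = 0  t=0,i=11
  .###. -> #   bit 14 = 1  t=6,i=16
  .##.# -> #   bit 13 = 1  t=1,i=8
  .##.. -> #   bit 12 = 1  t=0,i=7
  .#.## -> .   bit 11 = 0  t=2,i=9
  .#.#. -> .   bit 10 = 0  t=2,i=7
  .#..# -> #   bit 9 = 1  t=0,i=0
  .#... -> #   bit 8 = 1  t=0,i=3
  ..### -> #   bit 7 = 1  t=0,i=10
  ..##. -> .   bit 6 = 0  t=0,i=6
  ..#.# -> .   bit 5 = 0  t=2,i=6
  ..#.. -> #   bit 4 = 1  t=0,i=2
  ...## -> #   bit 3 = 1  t=0,i=5
  ...#. -> #   bit 2 = 1  t=2,i=5
  ....# -> .   bit 1 = 0  t=1,i=14
  ..... -> #   bit 0 = 1  t=1,i=13
  bits 00011011101101100111001110011101 = 464941981

464941981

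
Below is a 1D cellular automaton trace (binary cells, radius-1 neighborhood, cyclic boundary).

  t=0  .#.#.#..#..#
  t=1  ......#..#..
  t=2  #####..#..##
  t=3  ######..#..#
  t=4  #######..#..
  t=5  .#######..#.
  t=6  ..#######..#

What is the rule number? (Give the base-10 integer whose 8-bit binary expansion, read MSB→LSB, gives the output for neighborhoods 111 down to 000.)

209

  [7] ### => #  t=2,i=0
  [6] ##. => #  t=2,i=4
  [5] #.# => .  t=0,i=0
  [4] #.. => #  t=0,i=6
  [3] .## => .  t=2,i=10
  [2] .#. => .  t=0,i=1
  [1] ..# => .  t=0,i=7
  [0] ... => #  t=1,i=0
  bits 11010001 = 209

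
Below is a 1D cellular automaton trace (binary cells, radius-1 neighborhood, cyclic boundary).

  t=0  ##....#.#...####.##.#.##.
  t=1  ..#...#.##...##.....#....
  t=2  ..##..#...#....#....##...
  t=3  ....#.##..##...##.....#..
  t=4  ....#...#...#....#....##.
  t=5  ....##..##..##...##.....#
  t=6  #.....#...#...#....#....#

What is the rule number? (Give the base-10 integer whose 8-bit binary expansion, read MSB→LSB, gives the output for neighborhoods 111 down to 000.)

  ### -> #   bit 7 = 1  t=0,i=13
  ##. -> .   bit 6 = 0  t=0,i=1
  #.# -> .   bit 5 = 0  t=0,i=7
  #.. -> #   bit 4 = 1  t=0,i=2
  .## -> .   bit 3 = 0  t=0,i=0
  .#. -> #   bit 2 = 1  t=0,i=6
  ..# -> .   bit 1 = 0  t=0,i=5
  ... -> .   bit 0 = 0  t=0,i=3
  bits 10010100 = 148

148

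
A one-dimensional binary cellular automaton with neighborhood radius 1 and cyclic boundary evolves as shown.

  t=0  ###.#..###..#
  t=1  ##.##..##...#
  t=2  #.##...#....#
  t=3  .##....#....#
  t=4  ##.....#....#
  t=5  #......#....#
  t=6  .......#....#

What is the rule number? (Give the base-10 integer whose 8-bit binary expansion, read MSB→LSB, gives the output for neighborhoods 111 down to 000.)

172

  nb ###: next=#  (t=0,i=0, bit7=1)
  nb ##.: next=.  (t=0,i=2, bit6=0)
  nb #.#: next=#  (t=0,i=3, bit5=1)
  nb #..: next=.  (t=0,i=5, bit4=0)
  nb .##: next=#  (t=0,i=7, bit3=1)
  nb .#.: next=#  (t=0,i=4, bit2=1)
  nb ..#: next=.  (t=0,i=6, bit1=0)
  nb ...: next=.  (t=1,i=10, bit0=0)
  bits 10101100 = 172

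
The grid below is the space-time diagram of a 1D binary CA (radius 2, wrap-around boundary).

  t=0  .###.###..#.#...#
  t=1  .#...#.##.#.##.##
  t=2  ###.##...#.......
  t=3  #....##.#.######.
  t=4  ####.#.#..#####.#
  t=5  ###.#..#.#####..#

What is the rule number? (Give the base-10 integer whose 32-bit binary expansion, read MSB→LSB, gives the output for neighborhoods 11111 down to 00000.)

3617165799

  nb #####: next=#  (t=3,i=12, bit31=1)
  nb ####.: next=#  (t=3,i=14, bit30=1)
  nb ###.#: next=.  (t=0,i=3, bit29=0)
  nb ###..: next=#  (t=0,i=7, bit28=1)
  nb ##.##: next=.  (t=0,i=4, bit27=0)
  nb ##.#.: next=#  (t=1,i=0, bit26=1)
  nb ##..#: next=#  (t=0,i=8, bit25=1)
  nb ##...: next=#  (t=2,i=6, bit24=1)
  nb #.###: next=#  (t=0,i=1, bit23=1)
  nb #.##.: next=.  (t=1,i=7, bit22=0)
  nb #.#.#: next=.  (t=1,i=10, bit21=0)
  nb #.#..: next=#  (t=0,i=12, bit20=1)
  nb #..##: next=#  (t=4,i=9, bit19=1)
  nb #..#.: next=.  (t=0,i=9, bit18=0)
  nb #...#: next=.  (t=0,i=14, bit17=0)
  nb #....: next=#  (t=2,i=11, bit16=1)
  nb .####: next=#  (t=3,i=11, bit15=1)
  nb .###.: next=.  (t=0,i=2, bit14=0)
  nb .##.#: next=.  (t=1,i=8, bit13=0)
  nb .##..: next=#  (t=2,i=5, bit12=1)
  nb .#.##: next=.  (t=0,i=0, bit11=0)
  nb .#.#.: next=.  (t=0,i=11, bit10=0)
  nb .#..#: next=.  (t=4,i=8, bit9=0)
  nb .#...: next=#  (t=0,i=13, bit8=1)
  nb ..###: next=#  (t=2,i=0, bit7=1)
  nb ..##.: next=#  (t=3,i=5, bit6=1)
  nb ..#.#: next=#  (t=0,i=10, bit5=1)
  nb ..#..: next=.  (t=2,i=9, bit4=0)
  nb ...##: next=.  (t=2,i=16, bit3=0)
  nb ...#.: next=#  (t=0,i=15, bit2=1)
  nb ....#: next=#  (t=2,i=15, bit1=1)
  nb .....: next=#  (t=2,i=12, bit0=1)
  bits 11010111100110011001000111100111 = 3617165799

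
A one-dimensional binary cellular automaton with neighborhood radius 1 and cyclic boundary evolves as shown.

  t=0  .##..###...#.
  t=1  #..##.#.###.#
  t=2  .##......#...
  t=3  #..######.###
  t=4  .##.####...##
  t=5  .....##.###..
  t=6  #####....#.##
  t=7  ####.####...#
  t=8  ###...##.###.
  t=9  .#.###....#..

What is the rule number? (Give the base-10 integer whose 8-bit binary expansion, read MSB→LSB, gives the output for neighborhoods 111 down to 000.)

147

  ### -> #   bit 7 = 1  t=0,i=6
  ##. -> .   bit 6 = 0  t=0,i=2
  #.# -> .   bit 5 = 0  t=1,i=5
  #.. -> #   bit 4 = 1  t=0,i=3
  .## -> .   bit 3 = 0  t=0,i=1
  .#. -> .   bit 2 = 0  t=0,i=11
  ..# -> #   bit 1 = 1  t=0,i=0
  ... -> #   bit 0 = 1  t=0,i=9
  bits 10010011 = 147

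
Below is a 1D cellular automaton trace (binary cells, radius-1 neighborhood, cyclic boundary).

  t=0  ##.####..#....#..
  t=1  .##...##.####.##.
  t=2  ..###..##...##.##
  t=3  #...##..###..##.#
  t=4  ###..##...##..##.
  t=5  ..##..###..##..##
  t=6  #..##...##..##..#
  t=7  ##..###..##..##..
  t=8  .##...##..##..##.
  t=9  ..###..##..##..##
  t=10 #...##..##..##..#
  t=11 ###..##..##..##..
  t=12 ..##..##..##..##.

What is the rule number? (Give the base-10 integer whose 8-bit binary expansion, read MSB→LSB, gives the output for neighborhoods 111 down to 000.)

117

  nb ###: next=.  (t=0,i=4, bit7=0)
  nb ##.: next=#  (t=0,i=1, bit6=1)
  nb #.#: next=#  (t=0,i=2, bit5=1)
  nb #..: next=#  (t=0,i=7, bit4=1)
  nb .##: next=.  (t=0,i=0, bit3=0)
  nb .#.: next=#  (t=0,i=9, bit2=1)
  nb ..#: next=.  (t=0,i=8, bit1=0)
  nb ...: next=#  (t=0,i=11, bit0=1)
  bits 01110101 = 117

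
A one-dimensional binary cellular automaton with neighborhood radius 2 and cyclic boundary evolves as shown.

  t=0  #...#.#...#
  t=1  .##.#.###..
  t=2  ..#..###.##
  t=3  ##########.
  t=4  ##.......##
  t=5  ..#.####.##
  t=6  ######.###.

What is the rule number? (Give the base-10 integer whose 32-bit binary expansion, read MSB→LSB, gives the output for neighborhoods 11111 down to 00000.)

736029619

  #####|.  b31=0 t=3,i=2
  ####.|.  b30=0 t=3,i=8
  ###.#|#  b29=1 t=2,i=7
  ###..|.  b28=0 t=1,i=8
  ##.##|#  b27=1 t=2,i=8
  ##.#.|.  b26=0 t=1,i=3
  ##..#|#  b25=1 t=2,i=0
  ##...|#  b24=1 t=0,i=1
  #.###|#  b23=1 t=1,i=6
  #.##.|#  b22=1 t=2,i=9
  #.#.#|.  b21=0 t=1,i=4
  #.#..|#  b20=1 t=0,i=6
  #..##|#  b19=1 t=2,i=4
  #..#.|#  b18=1 t=2,i=1
  #...#|#  b17=1 t=0,i=2
  #....|.  b16=0 t=4,i=3
  .####|#  b15=1 t=3,i=1
  .###.|#  b14=1 t=1,i=7
  .##.#|#  b13=1 t=1,i=2
  .##..|.  b12=0 t=0,i=0
  .#.##|#  b11=1 t=1,i=5
  .#.#.|.  b10=0 t=0,i=5
  .#..#|#  b9=1 t=2,i=3
  .#...|#  b8=1 t=0,i=7
  ..###|#  b7=1 t=2,i=5
  ..##.|.  b6=0 t=0,i=10
  ..#.#|#  b5=1 t=0,i=4
  ..#..|#  b4=1 t=2,i=2
  ...##|.  b3=0 t=0,i=9
  ...#.|.  b2=0 t=0,i=3
  ....#|#  b1=1 t=4,i=7
  .....|#  b0=1 t=4,i=4
  bits 00101011110111101110101110110011 = 736029619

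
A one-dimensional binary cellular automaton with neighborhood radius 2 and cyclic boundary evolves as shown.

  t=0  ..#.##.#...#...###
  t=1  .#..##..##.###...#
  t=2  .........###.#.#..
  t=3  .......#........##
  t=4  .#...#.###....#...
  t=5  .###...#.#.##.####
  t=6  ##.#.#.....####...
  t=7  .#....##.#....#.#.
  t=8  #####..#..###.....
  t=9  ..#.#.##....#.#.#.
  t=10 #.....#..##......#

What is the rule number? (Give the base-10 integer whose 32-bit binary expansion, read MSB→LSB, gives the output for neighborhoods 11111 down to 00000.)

2563186962

  ##### -> #   bit 31 = 1  t=8,i=2
  ####. -> .   bit 30 = 0  t=5,i=16
  ###.# -> .   bit 29 = 0  t=2,i=11
  ###.. -> #   bit 28 = 1  t=0,i=17
  ##.## -> #   bit 27 = 1  t=1,i=10
  ##.#. -> .   bit 26 = 0  t=0,i=6
  ##..# -> .   bit 25 = 0  t=0,i=0
  ##... -> .   bit 24 = 0  t=1,i=14
  #.### -> #   bit 23 = 1  t=1,i=11
  #.##. -> #   bit 22 = 1  t=0,i=4
  #.#.# -> .   bit 21 = 0  t=2,i=13
  #.#.. -> .   bit 20 = 0  t=0,i=7
  #..## -> .   bit 19 = 0  t=1,i=3
  #..#. -> #   bit 18 = 1  t=0,i=1
  #...# -> #   bit 17 = 1  t=0,i=9
  #.... -> #   bit 16 = 1  t=2,i=17
  .#### -> .   bit 15 = 0  t=5,i=15
  .###. -> .   bit 14 = 0  t=0,i=16
  .##.# -> #   bit 13 = 1  t=0,i=5
  .##.. -> .   bit 12 = 0  t=1,i=5
  .#.## -> .   bit 11 = 0  t=0,i=3
  .#.#. -> .   bit 10 = 0  t=1,i=0
  .#..# -> .   bit 9 = 0  t=1,i=2
  .#... -> #   bit 8 = 1  t=0,i=8
  ..### -> .   bit 7 = 0  t=0,i=15
  ..##. -> .   bit 6 = 0  t=1,i=4
  ..#.# -> .   bit 5 = 0  t=0,i=2
  ..#.. -> #   bit 4 = 1  t=0,i=11
  ...## -> .   bit 3 = 0  t=0,i=14
  ...#. -> .   bit 2 = 0  t=0,i=10
  ....# -> #   bit 1 = 1  t=2,i=7
  ..... -> .   bit 0 = 0  t=2,i=0
  bits 10011000110001110010000100010010 = 2563186962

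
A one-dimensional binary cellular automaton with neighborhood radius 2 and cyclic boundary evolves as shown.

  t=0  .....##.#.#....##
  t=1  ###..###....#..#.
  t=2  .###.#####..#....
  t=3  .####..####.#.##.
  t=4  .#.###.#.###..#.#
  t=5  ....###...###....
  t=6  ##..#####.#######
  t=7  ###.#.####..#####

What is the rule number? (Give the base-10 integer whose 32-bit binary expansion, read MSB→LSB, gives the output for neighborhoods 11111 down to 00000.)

  nb #####: next=#  (t=2,i=7, bit31=1)
  nb ####.: next=#  (t=2,i=8, bit30=1)
  nb ###.#: next=#  (t=2,i=3, bit29=1)
  nb ###..: next=#  (t=1,i=2, bit28=1)
  nb ##.##: next=#  (t=2,i=4, bit27=1)
  nb ##.#.: next=#  (t=0,i=7, bit26=1)
  nb ##..#: next=#  (t=1,i=3, bit25=1)
  nb ##...: next=#  (t=0,i=0, bit24=1)
  nb #.###: next=.  (t=1,i=0, bit23=0)
  nb #.##.: next=#  (t=3,i=14, bit22=1)
  nb #.#.#: next=.  (t=0,i=8, bit21=0)
  nb #.#..: next=.  (t=0,i=10, bit20=0)
  nb #..##: next=.  (t=1,i=4, bit19=0)
  nb #..#.: next=.  (t=1,i=14, bit18=0)
  nb #...#: next=#  (t=5,i=8, bit17=1)
  nb #....: next=#  (t=0,i=1, bit16=1)
  nb .####: next=.  (t=2,i=6, bit15=0)
  nb .###.: next=#  (t=1,i=1, bit14=1)
  nb .##.#: next=#  (t=0,i=6, bit13=1)
  nb .##..: next=.  (t=0,i=16, bit12=0)
  nb .#.##: next=.  (t=1,i=16, bit11=0)
  nb .#.#.: next=.  (t=0,i=9, bit10=0)
  nb .#..#: next=.  (t=1,i=13, bit9=0)
  nb .#...: next=.  (t=0,i=11, bit8=0)
  nb ..###: next=#  (t=1,i=5, bit7=1)
  nb ..##.: next=#  (t=0,i=5, bit6=1)
  nb ..#.#: next=.  (t=1,i=15, bit5=0)
  nb ..#..: next=#  (t=1,i=12, bit4=1)
  nb ...##: next=.  (t=0,i=4, bit3=0)
  nb ...#.: next=.  (t=1,i=11, bit2=0)
  nb ....#: next=.  (t=0,i=3, bit1=0)
  nb .....: next=#  (t=0,i=2, bit0=1)
  bits 11111111010000110110000011010001 = 4282605777

4282605777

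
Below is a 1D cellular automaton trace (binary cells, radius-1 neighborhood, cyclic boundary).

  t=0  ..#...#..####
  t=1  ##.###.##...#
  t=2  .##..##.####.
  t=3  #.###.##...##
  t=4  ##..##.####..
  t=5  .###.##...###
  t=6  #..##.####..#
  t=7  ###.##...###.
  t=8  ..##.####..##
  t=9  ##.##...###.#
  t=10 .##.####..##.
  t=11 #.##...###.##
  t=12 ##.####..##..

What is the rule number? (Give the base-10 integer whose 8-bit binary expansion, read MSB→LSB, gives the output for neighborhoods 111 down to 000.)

  ###|.  b7=0 t=0,i=10
  ##.|#  b6=1 t=0,i=12
  #.#|#  b5=1 t=1,i=2
  #..|#  b4=1 t=0,i=0
  .##|.  b3=0 t=0,i=9
  .#.|.  b2=0 t=0,i=2
  ..#|#  b1=1 t=0,i=1
  ...|#  b0=1 t=0,i=4
  bits 01110011 = 115

115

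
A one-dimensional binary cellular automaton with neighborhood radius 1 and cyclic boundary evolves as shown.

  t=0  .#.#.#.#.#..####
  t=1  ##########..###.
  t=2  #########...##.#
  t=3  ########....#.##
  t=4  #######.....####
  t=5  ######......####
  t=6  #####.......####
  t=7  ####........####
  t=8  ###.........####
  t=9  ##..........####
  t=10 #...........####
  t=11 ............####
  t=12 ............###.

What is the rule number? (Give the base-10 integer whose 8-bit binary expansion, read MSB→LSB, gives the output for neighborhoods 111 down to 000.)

172

  ### -> #   bit 7 = 1  t=0,i=13
  ##. -> .   bit 6 = 0  t=0,i=15
  #.# -> #   bit 5 = 1  t=0,i=0
  #.. -> .   bit 4 = 0  t=0,i=10
  .## -> #   bit 3 = 1  t=0,i=12
  .#. -> #   bit 2 = 1  t=0,i=1
  ..# -> .   bit 1 = 0  t=0,i=11
  ... -> .   bit 0 = 0  t=2,i=10
  bits 10101100 = 172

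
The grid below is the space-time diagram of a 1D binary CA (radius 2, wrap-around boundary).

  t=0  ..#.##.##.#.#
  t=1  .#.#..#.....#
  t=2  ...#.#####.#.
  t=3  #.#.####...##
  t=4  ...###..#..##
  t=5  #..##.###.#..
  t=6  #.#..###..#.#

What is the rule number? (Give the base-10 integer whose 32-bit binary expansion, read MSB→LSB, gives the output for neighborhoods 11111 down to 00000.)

2342373781

  ##### -> #   bit 31 = 1  t=2,i=7
  ####. -> .   bit 30 = 0  t=2,i=8
  ###.# -> .   bit 29 = 0  t=2,i=9
  ###.. -> .   bit 28 = 0  t=3,i=7
  ##.## -> #   bit 27 = 1  t=0,i=6
  ##.#. -> .   bit 26 = 0  t=0,i=9
  ##..# -> #   bit 25 = 1  t=4,i=6
  ##... -> #   bit 24 = 1  t=3,i=8
  #.### -> #   bit 23 = 1  t=2,i=5
  #.##. -> .   bit 22 = 0  t=0,i=4
  #.#.# -> .   bit 21 = 0  t=0,i=10
  #.#.. -> #   bit 20 = 1  t=0,i=12
  #..## -> #   bit 19 = 1  t=4,i=10
  #..#. -> #   bit 18 = 1  t=0,i=1
  #...# -> .   bit 17 = 0  t=3,i=9
  #.... -> #   bit 16 = 1  t=1,i=8
  .#### -> #   bit 15 = 1  t=2,i=6
  .###. -> #   bit 14 = 1  t=3,i=12
  .##.# -> .   bit 13 = 0  t=0,i=5
  .##.. -> .   bit 12 = 0  t=4,i=12
  .#.## -> #   bit 11 = 1  t=0,i=3
  .#.#. -> .   bit 10 = 0  t=0,i=11
  .#..# -> .   bit 9 = 0  t=0,i=0
  .#... -> #   bit 8 = 1  t=1,i=7
  ..### -> #   bit 7 = 1  t=3,i=11
  ..##. -> .   bit 6 = 0  t=4,i=11
  ..#.# -> .   bit 5 = 0  t=0,i=2
  ..#.. -> #   bit 4 = 1  t=1,i=6
  ...## -> .   bit 3 = 0  t=3,i=10
  ...#. -> #   bit 2 = 1  t=1,i=11
  ....# -> .   bit 1 = 0  t=1,i=10
  ..... -> #   bit 0 = 1  t=1,i=9
  bits 10001011100111011100100110010101 = 2342373781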